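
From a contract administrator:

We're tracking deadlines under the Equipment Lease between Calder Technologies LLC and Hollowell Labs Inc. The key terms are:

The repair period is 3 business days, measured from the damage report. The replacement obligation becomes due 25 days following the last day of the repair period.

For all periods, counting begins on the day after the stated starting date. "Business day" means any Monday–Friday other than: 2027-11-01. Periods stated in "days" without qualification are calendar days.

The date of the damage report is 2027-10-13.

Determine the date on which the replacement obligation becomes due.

From Wednesday, 2027-10-13, 3 business days (Oct 14, Oct 15, Oct 18, skipping weekends) brings us to Monday, 2027-10-18, which is the last day of the repair period.
The date on which the replacement obligation becomes due: 25 calendar days after 2027-10-18 is 2027-11-12.

2027-11-12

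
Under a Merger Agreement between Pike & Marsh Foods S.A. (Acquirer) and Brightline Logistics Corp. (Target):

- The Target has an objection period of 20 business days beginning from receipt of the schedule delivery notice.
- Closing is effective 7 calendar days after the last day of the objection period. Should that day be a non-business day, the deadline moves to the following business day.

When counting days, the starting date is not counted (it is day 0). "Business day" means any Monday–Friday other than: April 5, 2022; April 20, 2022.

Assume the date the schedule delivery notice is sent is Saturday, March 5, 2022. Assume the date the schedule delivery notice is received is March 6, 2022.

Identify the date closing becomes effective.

April 8, 2022

The last day of the objection period: 20 business days after Sunday, March 6, 2022, skipping weekends — Mar 7, Mar 8, Mar 9, Mar 10, …, Mar 30, Mar 31, Apr 1 — lands on Friday, April 1, 2022.
Adding 7 calendar days to April 1, 2022 gives April 8, 2022, which is the date closing becomes effective. April 8, 2022 is a Friday and is not a listed holiday, so no roll-forward applies.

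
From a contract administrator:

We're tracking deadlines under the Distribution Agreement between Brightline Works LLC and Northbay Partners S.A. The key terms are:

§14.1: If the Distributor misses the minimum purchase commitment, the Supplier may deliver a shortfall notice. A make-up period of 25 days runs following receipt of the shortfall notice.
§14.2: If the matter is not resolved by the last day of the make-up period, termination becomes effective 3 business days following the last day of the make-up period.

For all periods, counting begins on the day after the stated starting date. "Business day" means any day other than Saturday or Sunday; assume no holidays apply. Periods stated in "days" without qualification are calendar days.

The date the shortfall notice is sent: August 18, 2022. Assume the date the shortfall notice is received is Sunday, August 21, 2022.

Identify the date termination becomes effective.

September 20, 2022

The last day of the make-up period: 25 calendar days after August 21, 2022 is September 15, 2022.
The date termination becomes effective: 3 business days after Thursday, September 15, 2022, skipping weekends — Sep 16, Sep 19, Sep 20 — lands on Tuesday, September 20, 2022.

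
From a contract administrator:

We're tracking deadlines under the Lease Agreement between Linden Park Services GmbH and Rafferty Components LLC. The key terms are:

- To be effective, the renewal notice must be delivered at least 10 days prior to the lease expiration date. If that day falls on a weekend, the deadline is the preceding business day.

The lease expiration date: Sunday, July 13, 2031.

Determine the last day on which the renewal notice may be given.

July 3, 2031

Counting back 10 calendar days from July 13, 2031 gives July 3, 2031. That is a Thursday, so no adjustment is needed.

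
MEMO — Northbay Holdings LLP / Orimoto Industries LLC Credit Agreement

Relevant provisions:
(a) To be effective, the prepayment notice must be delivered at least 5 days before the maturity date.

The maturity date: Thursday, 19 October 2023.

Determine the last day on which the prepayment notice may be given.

19 October 2023 minus 5 days is 14 October 2023.

14 October 2023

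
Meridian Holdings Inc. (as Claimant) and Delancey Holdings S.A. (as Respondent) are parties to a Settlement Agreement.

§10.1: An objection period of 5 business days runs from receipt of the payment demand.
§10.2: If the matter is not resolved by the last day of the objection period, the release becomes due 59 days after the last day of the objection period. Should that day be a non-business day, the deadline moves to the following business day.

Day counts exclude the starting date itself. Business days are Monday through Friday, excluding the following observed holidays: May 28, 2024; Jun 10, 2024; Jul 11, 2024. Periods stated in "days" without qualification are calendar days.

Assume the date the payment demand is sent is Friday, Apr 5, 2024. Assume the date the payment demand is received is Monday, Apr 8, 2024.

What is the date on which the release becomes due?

Jun 13, 2024

The last day of the objection period: 5 business days after Monday, Apr 8, 2024, skipping weekends — Apr 9, Apr 10, Apr 11, Apr 12, Apr 15 — lands on Monday, Apr 15, 2024.
The date on which the release becomes due: 59 calendar days after Apr 15, 2024 is Jun 13, 2024. Jun 13, 2024 is a Thursday and is not a listed holiday, so no roll-forward applies.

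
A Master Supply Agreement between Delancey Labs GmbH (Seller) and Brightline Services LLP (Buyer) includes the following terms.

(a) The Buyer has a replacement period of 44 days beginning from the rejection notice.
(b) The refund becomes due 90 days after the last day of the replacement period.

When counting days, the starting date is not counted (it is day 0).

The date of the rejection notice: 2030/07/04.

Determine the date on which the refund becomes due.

2030/11/15

Adding 44 calendar days to 2030/07/04 gives 2030/08/17, which is the last day of the replacement period.
The date on which the refund becomes due: 90 calendar days after 2030/08/17 is 2030/11/15.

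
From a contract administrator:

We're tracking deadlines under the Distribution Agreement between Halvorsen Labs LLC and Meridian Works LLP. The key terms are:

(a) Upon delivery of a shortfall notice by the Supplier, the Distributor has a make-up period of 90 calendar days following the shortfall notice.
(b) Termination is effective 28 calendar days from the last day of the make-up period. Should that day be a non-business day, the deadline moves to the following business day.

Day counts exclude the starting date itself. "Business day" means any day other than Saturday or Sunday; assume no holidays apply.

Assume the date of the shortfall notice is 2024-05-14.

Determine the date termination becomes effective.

2024-09-09

Adding 90 calendar days to 2024-05-14 gives 2024-08-12, which is the last day of the make-up period.
The date termination becomes effective: 2024-08-12 + 28 days = 2024-09-09. 2024-09-09 is a Monday, so no roll-forward applies.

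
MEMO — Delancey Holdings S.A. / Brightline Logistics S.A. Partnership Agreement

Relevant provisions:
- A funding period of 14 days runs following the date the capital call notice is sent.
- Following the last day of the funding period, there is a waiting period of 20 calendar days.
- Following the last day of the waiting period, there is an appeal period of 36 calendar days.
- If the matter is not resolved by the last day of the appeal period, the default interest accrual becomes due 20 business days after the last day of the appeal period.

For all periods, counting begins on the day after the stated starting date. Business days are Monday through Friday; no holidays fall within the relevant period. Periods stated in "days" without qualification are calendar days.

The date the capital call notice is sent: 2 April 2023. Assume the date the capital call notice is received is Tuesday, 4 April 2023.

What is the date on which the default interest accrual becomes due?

The last day of the funding period: 14 calendar days after 2 April 2023 is 16 April 2023.
The last day of the waiting period: 20 calendar days after 16 April 2023 is 6 May 2023.
The last day of the appeal period: 6 May 2023 + 36 days = 11 June 2023.
The date on which the default interest accrual becomes due: 20 business days after Sunday, 11 June 2023, skipping weekends — Jun 12, Jun 13, Jun 14, Jun 15, …, Jul 5, Jul 6, Jul 7 — lands on Friday, 7 July 2023.

7 July 2023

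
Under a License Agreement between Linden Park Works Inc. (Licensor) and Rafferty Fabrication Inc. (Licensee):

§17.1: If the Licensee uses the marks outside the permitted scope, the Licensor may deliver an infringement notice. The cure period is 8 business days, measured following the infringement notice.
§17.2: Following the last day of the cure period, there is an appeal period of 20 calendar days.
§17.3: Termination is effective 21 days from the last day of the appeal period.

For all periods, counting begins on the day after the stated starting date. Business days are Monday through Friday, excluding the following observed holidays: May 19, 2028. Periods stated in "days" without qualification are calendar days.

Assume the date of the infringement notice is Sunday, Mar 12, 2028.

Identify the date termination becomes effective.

May 2, 2028

The last day of the cure period: 8 business days after Sunday, Mar 12, 2028, skipping weekends — Mar 13, Mar 14, Mar 15, Mar 16, Mar 17, Mar 20, Mar 21, Mar 22 — lands on Wednesday, Mar 22, 2028.
Adding 20 calendar days to Mar 22, 2028 gives Apr 11, 2028, which is the last day of the appeal period.
The date termination becomes effective: 21 calendar days after Apr 11, 2028 is May 2, 2028.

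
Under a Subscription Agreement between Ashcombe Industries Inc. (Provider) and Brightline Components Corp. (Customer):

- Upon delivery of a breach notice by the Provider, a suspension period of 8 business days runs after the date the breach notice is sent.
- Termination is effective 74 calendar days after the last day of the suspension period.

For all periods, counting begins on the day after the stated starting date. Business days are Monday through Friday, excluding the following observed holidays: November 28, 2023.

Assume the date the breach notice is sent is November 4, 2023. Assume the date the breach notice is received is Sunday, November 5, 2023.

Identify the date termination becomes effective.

From Saturday, November 4, 2023, 8 business days (Nov 6, Nov 7, Nov 8, Nov 9, Nov 10, Nov 13, Nov 14, Nov 15, skipping weekends) brings us to Wednesday, November 15, 2023, which is the last day of the suspension period.
Adding 74 calendar days to November 15, 2023 gives January 28, 2024, which is the date termination becomes effective.

January 28, 2024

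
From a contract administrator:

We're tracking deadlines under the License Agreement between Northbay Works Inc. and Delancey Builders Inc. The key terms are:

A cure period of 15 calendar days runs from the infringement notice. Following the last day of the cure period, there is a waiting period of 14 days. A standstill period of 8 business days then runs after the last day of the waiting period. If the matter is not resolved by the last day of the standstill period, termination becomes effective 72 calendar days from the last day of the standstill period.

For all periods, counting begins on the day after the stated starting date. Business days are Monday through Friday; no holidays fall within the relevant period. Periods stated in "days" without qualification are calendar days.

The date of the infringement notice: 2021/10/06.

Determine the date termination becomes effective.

The last day of the cure period: 15 calendar days after 2021/10/06 is 2021/10/21.
Adding 14 calendar days to 2021/10/21 gives 2021/11/04, which is the last day of the waiting period.
The last day of the standstill period: 8 business days after Thursday, 2021/11/04, skipping weekends — Nov 5, Nov 8, Nov 9, Nov 10, Nov 11, Nov 12, Nov 15, Nov 16 — lands on Tuesday, 2021/11/16.
Adding 72 calendar days to 2021/11/16 gives 2022/01/27, which is the date termination becomes effective.

2022/01/27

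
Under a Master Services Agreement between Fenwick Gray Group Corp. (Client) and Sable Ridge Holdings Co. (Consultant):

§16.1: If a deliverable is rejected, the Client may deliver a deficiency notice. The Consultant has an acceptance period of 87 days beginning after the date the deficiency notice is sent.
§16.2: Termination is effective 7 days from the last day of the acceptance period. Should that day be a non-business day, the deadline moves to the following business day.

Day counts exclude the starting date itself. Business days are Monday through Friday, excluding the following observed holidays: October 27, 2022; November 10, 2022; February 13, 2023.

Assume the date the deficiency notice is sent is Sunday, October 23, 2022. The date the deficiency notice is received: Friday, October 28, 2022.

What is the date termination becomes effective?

The last day of the acceptance period: October 23, 2022 + 87 days = January 18, 2023.
Adding 7 calendar days to January 18, 2023 gives January 25, 2023, which is the date termination becomes effective. January 25, 2023 is a Wednesday and is not a listed holiday, so no roll-forward applies.

January 25, 2023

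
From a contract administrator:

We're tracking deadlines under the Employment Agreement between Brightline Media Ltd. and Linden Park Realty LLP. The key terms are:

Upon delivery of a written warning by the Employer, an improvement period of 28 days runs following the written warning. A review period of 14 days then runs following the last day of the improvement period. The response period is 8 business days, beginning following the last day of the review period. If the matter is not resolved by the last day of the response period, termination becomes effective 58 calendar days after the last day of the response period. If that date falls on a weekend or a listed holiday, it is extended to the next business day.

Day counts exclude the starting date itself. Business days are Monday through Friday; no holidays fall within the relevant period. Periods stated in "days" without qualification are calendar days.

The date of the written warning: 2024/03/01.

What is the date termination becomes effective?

The last day of the improvement period: 2024/03/01 + 28 days = 2024/03/29.
The last day of the review period: 14 calendar days after 2024/03/29 is 2024/04/12.
The last day of the response period: 8 business days after Friday, 2024/04/12, skipping weekends — Apr 15, Apr 16, Apr 17, Apr 18, Apr 19, Apr 22, Apr 23, Apr 24 — lands on Wednesday, 2024/04/24.
Adding 58 calendar days to 2024/04/24 gives 2024/06/21, which is the date termination becomes effective. 2024/06/21 is a Friday, so no roll-forward applies.

2024/06/21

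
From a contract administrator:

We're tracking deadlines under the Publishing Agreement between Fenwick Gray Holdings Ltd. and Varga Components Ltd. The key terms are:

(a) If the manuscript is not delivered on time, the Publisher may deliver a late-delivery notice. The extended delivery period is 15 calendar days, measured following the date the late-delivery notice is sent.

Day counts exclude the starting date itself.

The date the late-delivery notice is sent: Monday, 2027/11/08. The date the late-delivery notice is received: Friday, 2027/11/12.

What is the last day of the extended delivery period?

The last day of the extended delivery period: 15 calendar days after 2027/11/08 is 2027/11/23.

2027/11/23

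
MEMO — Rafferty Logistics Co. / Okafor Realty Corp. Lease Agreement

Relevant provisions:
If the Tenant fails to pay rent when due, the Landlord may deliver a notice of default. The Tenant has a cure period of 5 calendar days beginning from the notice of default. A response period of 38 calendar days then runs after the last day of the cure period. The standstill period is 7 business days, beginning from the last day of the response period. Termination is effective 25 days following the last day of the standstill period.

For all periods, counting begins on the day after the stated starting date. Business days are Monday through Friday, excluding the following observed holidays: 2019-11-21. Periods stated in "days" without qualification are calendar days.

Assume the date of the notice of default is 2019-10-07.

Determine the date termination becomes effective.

2019-12-24

The last day of the cure period: 2019-10-07 + 5 days = 2019-10-12.
The last day of the response period: 2019-10-12 + 38 days = 2019-11-19.
The last day of the standstill period: counting 7 business days from Tuesday, 2019-11-19 (Nov 20, Nov 22, Nov 25, Nov 26, Nov 27, Nov 28, Nov 29, skipping weekends and the listed holiday on Nov 21) reaches Friday, 2019-11-29.
Adding 25 calendar days to 2019-11-29 gives 2019-12-24, which is the date termination becomes effective.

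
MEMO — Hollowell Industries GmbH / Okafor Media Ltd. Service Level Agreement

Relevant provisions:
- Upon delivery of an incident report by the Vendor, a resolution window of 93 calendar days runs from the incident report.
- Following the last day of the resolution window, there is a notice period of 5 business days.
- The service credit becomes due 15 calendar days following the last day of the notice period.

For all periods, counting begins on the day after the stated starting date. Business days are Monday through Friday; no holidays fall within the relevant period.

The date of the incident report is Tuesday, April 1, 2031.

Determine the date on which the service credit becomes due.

The last day of the resolution window: April 1, 2031 + 93 days = July 3, 2031.
The last day of the notice period: counting 5 business days from Thursday, July 3, 2031 (Jul 4, Jul 7, Jul 8, Jul 9, Jul 10, skipping weekends) reaches Thursday, July 10, 2031.
The date on which the service credit becomes due: July 10, 2031 + 15 days = July 25, 2031.

July 25, 2031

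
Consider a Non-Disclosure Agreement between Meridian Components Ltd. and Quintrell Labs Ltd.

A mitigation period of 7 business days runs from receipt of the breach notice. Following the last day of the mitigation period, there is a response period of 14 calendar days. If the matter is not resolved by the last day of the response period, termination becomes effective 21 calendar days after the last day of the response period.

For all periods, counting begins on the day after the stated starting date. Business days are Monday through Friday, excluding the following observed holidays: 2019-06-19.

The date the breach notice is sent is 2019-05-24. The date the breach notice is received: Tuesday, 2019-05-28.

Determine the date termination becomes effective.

The last day of the mitigation period: 7 business days after Tuesday, 2019-05-28, skipping weekends — May 29, May 30, May 31, Jun 3, Jun 4, Jun 5, Jun 6 — lands on Thursday, 2019-06-06.
The last day of the response period: 2019-06-06 + 14 days = 2019-06-20.
The date termination becomes effective: 2019-06-20 + 21 days = 2019-07-11.

2019-07-11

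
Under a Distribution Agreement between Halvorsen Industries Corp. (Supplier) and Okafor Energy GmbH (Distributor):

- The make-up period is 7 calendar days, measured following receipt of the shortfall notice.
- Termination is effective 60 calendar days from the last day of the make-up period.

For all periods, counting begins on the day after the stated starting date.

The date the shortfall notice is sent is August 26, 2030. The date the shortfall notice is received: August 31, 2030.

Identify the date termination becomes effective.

November 6, 2030

The last day of the make-up period: 7 calendar days after August 31, 2030 is September 7, 2030.
The date termination becomes effective: 60 calendar days after September 7, 2030 is November 6, 2030.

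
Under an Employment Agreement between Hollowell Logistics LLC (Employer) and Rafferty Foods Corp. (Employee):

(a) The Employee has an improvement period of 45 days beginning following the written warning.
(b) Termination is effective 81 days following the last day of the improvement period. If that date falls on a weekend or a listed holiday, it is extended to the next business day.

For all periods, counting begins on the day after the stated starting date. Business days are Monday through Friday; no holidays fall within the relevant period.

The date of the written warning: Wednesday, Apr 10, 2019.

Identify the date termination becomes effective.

Aug 14, 2019

Adding 45 calendar days to Apr 10, 2019 gives May 25, 2019, which is the last day of the improvement period.
The date termination becomes effective: 81 calendar days after May 25, 2019 is Aug 14, 2019. Aug 14, 2019 is a Wednesday, so no roll-forward applies.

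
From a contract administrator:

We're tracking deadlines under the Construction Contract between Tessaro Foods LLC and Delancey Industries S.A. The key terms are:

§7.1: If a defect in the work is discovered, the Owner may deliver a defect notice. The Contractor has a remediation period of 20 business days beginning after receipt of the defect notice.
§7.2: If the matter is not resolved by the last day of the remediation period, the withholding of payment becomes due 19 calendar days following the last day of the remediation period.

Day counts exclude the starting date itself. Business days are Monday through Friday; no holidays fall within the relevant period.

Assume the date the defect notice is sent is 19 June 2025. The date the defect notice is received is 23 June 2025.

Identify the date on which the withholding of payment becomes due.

The last day of the remediation period: counting 20 business days from Monday, 23 June 2025 (Jun 24, Jun 25, Jun 26, Jun 27, …, Jul 17, Jul 18, Jul 21, skipping weekends) reaches Monday, 21 July 2025.
The date on which the withholding of payment becomes due: 21 July 2025 + 19 days = 9 August 2025.

9 August 2025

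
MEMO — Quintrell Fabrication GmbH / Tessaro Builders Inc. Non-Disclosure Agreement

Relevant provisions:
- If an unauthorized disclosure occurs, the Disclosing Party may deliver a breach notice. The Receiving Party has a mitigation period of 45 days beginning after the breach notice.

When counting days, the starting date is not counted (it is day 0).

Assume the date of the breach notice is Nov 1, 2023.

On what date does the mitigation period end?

The last day of the mitigation period: Nov 1, 2023 + 45 days = Dec 16, 2023.

Dec 16, 2023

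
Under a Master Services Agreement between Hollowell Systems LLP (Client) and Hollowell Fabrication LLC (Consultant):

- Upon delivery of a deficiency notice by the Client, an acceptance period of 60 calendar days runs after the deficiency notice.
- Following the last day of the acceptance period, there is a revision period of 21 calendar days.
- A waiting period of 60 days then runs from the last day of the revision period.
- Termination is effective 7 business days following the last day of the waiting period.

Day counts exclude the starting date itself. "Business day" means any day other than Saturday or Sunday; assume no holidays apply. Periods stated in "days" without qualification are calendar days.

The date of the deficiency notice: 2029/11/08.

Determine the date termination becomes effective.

2030/04/09

The last day of the acceptance period: 2029/11/08 + 60 days = 2030/01/07.
Adding 21 calendar days to 2030/01/07 gives 2030/01/28, which is the last day of the revision period.
The last day of the waiting period: 2030/01/28 + 60 days = 2030/03/29.
From Friday, 2030/03/29, 7 business days (Apr 1, Apr 2, Apr 3, Apr 4, Apr 5, Apr 8, Apr 9, skipping weekends) brings us to Tuesday, 2030/04/09, which is the date termination becomes effective.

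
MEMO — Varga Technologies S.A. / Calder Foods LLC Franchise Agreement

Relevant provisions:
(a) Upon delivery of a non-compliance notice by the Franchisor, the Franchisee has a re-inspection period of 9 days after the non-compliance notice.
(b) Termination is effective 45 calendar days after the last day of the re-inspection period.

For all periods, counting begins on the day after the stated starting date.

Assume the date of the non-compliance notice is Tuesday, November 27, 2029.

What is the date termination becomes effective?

January 20, 2030

The last day of the re-inspection period: 9 calendar days after November 27, 2029 is December 6, 2029.
The date termination becomes effective: December 6, 2029 + 45 days = January 20, 2030.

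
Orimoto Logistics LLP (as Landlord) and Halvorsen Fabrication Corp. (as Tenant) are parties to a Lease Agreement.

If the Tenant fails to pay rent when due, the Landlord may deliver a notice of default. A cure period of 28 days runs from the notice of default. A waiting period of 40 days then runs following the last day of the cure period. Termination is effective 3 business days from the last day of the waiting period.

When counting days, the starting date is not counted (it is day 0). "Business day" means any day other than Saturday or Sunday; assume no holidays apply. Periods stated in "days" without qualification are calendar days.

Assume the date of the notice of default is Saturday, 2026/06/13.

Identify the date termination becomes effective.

2026/08/25

Adding 28 calendar days to 2026/06/13 gives 2026/07/11, which is the last day of the cure period.
The last day of the waiting period: 2026/07/11 + 40 days = 2026/08/20.
The date termination becomes effective: 3 business days after Thursday, 2026/08/20, skipping weekends — Aug 21, Aug 24, Aug 25 — lands on Tuesday, 2026/08/25.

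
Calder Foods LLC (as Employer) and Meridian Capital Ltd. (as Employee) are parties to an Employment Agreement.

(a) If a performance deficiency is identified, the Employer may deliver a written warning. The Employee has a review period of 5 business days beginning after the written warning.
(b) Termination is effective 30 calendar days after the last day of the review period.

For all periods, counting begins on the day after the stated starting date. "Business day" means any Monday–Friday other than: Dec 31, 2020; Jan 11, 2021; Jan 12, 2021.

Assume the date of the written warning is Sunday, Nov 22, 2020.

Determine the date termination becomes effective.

From Sunday, Nov 22, 2020, 5 business days (Nov 23, Nov 24, Nov 25, Nov 26, Nov 27, skipping weekends) brings us to Friday, Nov 27, 2020, which is the last day of the review period.
The date termination becomes effective: 30 calendar days after Nov 27, 2020 is Dec 27, 2020.

Dec 27, 2020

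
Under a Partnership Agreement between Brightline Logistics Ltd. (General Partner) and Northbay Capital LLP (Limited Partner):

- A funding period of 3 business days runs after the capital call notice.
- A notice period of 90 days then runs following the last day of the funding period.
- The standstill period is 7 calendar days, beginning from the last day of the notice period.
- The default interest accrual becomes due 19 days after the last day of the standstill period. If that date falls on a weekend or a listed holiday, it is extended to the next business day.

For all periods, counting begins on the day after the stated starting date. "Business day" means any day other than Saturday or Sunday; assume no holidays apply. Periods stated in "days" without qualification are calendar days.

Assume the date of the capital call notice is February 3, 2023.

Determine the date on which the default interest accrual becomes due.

From Friday, February 3, 2023, 3 business days (Feb 6, Feb 7, Feb 8, skipping weekends) brings us to Wednesday, February 8, 2023, which is the last day of the funding period.
Adding 90 calendar days to February 8, 2023 gives May 9, 2023, which is the last day of the notice period.
The last day of the standstill period: 7 calendar days after May 9, 2023 is May 16, 2023.
The date on which the default interest accrual becomes due: May 16, 2023 + 19 days = June 4, 2023. That falls on a Sunday, so it rolls to the next business day, Monday, June 5, 2023.

June 5, 2023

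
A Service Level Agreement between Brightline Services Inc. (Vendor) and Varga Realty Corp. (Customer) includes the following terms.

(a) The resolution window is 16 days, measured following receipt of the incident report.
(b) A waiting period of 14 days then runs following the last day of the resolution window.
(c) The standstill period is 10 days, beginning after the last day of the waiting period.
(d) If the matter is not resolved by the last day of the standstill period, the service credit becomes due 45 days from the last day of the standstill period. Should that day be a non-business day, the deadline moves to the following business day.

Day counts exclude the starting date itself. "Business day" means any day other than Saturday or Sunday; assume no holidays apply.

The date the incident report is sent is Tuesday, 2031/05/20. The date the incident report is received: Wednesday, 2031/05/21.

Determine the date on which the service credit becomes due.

2031/08/14

The last day of the resolution window: 2031/05/21 + 16 days = 2031/06/06.
The last day of the waiting period: 14 calendar days after 2031/06/06 is 2031/06/20.
The last day of the standstill period: 2031/06/20 + 10 days = 2031/06/30.
Adding 45 calendar days to 2031/06/30 gives 2031/08/14, which is the date on which the service credit becomes due. 2031/08/14 is a Thursday, so no roll-forward applies.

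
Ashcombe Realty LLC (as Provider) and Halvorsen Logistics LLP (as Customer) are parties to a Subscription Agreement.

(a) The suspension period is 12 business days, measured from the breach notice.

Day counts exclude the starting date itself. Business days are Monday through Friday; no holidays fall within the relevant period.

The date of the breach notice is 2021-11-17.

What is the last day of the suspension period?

The last day of the suspension period: 12 business days after Wednesday, 2021-11-17, skipping weekends — Nov 18, Nov 19, Nov 22, Nov 23, …, Dec 1, Dec 2, Dec 3 — lands on Friday, 2021-12-03.

2021-12-03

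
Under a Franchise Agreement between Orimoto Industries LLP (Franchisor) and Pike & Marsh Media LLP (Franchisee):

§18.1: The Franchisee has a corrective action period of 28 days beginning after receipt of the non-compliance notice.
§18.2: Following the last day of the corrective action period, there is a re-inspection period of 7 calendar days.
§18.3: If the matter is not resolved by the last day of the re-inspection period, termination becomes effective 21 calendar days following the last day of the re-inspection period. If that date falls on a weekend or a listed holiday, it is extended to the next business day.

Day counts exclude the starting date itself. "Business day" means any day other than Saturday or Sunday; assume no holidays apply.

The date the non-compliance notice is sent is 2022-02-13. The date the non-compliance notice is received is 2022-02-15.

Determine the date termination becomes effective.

2022-04-12

The last day of the corrective action period: 28 calendar days after 2022-02-15 is 2022-03-15.
The last day of the re-inspection period: 2022-03-15 + 7 days = 2022-03-22.
The date termination becomes effective: 2022-03-22 + 21 days = 2022-04-12. 2022-04-12 is a Tuesday, so no roll-forward applies.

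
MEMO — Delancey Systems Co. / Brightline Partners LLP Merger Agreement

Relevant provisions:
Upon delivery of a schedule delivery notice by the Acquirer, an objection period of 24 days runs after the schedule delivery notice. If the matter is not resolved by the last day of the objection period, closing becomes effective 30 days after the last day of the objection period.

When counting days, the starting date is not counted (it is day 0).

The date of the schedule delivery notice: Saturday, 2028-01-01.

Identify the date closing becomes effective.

The last day of the objection period: 2028-01-01 + 24 days = 2028-01-25.
The date closing becomes effective: 2028-01-25 + 30 days = 2028-02-24.

2028-02-24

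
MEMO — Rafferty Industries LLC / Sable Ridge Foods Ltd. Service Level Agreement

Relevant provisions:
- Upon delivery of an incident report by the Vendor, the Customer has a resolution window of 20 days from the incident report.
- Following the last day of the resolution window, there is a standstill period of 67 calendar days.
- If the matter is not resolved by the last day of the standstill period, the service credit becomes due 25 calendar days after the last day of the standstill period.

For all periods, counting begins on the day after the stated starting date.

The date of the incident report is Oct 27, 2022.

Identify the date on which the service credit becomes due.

Feb 16, 2023

Adding 20 calendar days to Oct 27, 2022 gives Nov 16, 2022, which is the last day of the resolution window.
Adding 67 calendar days to Nov 16, 2022 gives Jan 22, 2023, which is the last day of the standstill period.
Adding 25 calendar days to Jan 22, 2023 gives Feb 16, 2023, which is the date on which the service credit becomes due.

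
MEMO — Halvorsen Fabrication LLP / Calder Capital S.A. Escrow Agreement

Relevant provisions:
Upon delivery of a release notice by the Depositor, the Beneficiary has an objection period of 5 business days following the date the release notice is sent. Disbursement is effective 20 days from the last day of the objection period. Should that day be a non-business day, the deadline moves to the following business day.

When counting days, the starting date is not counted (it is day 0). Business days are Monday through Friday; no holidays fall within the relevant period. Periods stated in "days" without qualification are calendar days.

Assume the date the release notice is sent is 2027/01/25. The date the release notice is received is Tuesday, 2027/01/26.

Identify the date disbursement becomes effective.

2027/02/22

From Monday, 2027/01/25, 5 business days (Jan 26, Jan 27, Jan 28, Jan 29, Feb 1, skipping weekends) brings us to Monday, 2027/02/01, which is the last day of the objection period.
The date disbursement becomes effective: 20 calendar days after 2027/02/01 is 2027/02/21. That falls on a Sunday, so it rolls to the next business day, Monday, 2027/02/22.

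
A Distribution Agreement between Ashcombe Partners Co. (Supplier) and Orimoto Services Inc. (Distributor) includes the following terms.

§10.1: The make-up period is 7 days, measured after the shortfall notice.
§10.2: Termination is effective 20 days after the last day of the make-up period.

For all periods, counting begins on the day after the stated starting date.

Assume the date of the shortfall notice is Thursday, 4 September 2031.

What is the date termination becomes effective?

1 October 2031

The last day of the make-up period: 7 calendar days after 4 September 2031 is 11 September 2031.
The date termination becomes effective: 20 calendar days after 11 September 2031 is 1 October 2031.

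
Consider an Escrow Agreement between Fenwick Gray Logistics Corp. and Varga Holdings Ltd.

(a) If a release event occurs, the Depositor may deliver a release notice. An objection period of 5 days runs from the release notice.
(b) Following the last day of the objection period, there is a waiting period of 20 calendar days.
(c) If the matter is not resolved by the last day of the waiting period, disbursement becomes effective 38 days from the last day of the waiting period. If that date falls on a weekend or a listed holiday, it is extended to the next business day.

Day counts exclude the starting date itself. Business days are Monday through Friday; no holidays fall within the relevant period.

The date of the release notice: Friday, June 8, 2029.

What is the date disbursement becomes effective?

The last day of the objection period: 5 calendar days after June 8, 2029 is June 13, 2029.
The last day of the waiting period: June 13, 2029 + 20 days = July 3, 2029.
The date disbursement becomes effective: 38 calendar days after July 3, 2029 is August 10, 2029. August 10, 2029 is a Friday, so no roll-forward applies.

August 10, 2029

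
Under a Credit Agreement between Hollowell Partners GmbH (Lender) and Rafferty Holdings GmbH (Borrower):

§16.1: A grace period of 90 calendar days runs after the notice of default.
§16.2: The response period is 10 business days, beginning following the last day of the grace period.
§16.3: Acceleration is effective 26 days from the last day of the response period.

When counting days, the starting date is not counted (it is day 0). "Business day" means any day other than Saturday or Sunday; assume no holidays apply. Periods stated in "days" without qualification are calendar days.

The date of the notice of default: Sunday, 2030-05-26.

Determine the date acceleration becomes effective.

The last day of the grace period: 90 calendar days after 2030-05-26 is 2030-08-24.
The last day of the response period: 10 business days after Saturday, 2030-08-24, skipping weekends — Aug 26, Aug 27, Aug 28, Aug 29, Aug 30, Sep 2, Sep 3, Sep 4, Sep 5, Sep 6 — lands on Friday, 2030-09-06.
The date acceleration becomes effective: 26 calendar days after 2030-09-06 is 2030-10-02.

2030-10-02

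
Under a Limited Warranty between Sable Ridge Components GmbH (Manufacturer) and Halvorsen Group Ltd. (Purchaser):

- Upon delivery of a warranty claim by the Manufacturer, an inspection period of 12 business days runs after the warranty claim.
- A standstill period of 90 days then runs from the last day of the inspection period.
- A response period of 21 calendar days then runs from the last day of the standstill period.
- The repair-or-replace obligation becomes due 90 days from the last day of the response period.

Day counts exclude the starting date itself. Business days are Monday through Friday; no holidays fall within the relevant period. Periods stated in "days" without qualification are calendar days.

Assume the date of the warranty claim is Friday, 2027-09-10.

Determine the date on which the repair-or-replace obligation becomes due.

2028-04-16

From Friday, 2027-09-10, 12 business days (Sep 13, Sep 14, Sep 15, Sep 16, …, Sep 24, Sep 27, Sep 28, skipping weekends) brings us to Tuesday, 2027-09-28, which is the last day of the inspection period.
The last day of the standstill period: 90 calendar days after 2027-09-28 is 2027-12-27.
The last day of the response period: 2027-12-27 + 21 days = 2028-01-17.
Adding 90 calendar days to 2028-01-17 gives 2028-04-16, which is the date on which the repair-or-replace obligation becomes due.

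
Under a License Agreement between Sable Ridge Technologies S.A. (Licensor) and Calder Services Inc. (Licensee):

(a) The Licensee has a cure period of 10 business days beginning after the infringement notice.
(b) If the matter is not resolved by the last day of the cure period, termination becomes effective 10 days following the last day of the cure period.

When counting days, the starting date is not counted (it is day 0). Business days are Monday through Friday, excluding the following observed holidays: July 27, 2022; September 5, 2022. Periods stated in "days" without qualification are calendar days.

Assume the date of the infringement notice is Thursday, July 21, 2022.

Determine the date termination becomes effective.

From Thursday, July 21, 2022, 10 business days (Jul 22, Jul 25, Jul 26, Jul 28, Jul 29, Aug 1, Aug 2, Aug 3, Aug 4, Aug 5, skipping weekends and the listed holiday on Jul 27) brings us to Friday, August 5, 2022, which is the last day of the cure period.
The date termination becomes effective: August 5, 2022 + 10 days = August 15, 2022.

August 15, 2022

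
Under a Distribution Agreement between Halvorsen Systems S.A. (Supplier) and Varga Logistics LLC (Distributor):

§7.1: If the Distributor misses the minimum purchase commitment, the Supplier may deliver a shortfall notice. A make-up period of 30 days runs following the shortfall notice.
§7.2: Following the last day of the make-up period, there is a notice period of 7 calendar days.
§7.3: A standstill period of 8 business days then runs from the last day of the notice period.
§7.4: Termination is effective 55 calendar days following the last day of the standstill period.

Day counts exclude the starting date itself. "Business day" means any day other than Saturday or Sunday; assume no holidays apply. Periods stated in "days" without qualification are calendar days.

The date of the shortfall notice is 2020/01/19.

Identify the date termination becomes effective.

The last day of the make-up period: 2020/01/19 + 30 days = 2020/02/18.
The last day of the notice period: 2020/02/18 + 7 days = 2020/02/25.
The last day of the standstill period: 8 business days after Tuesday, 2020/02/25, skipping weekends — Feb 26, Feb 27, Feb 28, Mar 2, Mar 3, Mar 4, Mar 5, Mar 6 — lands on Friday, 2020/03/06.
The date termination becomes effective: 2020/03/06 + 55 days = 2020/04/30.

2020/04/30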